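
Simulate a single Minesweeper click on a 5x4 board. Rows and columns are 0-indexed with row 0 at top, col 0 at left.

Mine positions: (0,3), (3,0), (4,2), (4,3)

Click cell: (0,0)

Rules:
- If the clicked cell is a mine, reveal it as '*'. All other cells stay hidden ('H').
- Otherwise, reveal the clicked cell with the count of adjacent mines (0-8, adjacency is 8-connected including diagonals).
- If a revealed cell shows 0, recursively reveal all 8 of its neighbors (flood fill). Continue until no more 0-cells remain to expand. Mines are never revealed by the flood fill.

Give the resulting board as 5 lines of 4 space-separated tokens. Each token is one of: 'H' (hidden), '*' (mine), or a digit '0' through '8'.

0 0 1 H
0 0 1 1
1 1 0 0
H 2 2 2
H H H H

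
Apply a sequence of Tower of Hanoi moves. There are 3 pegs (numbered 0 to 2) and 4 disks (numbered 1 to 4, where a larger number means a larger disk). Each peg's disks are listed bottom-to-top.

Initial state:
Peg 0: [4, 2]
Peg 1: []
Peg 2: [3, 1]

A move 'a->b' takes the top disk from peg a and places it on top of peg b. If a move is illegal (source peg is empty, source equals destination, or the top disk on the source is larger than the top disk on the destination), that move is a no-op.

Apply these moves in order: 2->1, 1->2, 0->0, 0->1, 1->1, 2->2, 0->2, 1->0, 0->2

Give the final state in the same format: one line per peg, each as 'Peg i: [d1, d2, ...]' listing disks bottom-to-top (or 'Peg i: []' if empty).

Answer: Peg 0: [4, 2]
Peg 1: []
Peg 2: [3, 1]

Derivation:
After move 1 (2->1):
Peg 0: [4, 2]
Peg 1: [1]
Peg 2: [3]

After move 2 (1->2):
Peg 0: [4, 2]
Peg 1: []
Peg 2: [3, 1]

After move 3 (0->0):
Peg 0: [4, 2]
Peg 1: []
Peg 2: [3, 1]

After move 4 (0->1):
Peg 0: [4]
Peg 1: [2]
Peg 2: [3, 1]

After move 5 (1->1):
Peg 0: [4]
Peg 1: [2]
Peg 2: [3, 1]

After move 6 (2->2):
Peg 0: [4]
Peg 1: [2]
Peg 2: [3, 1]

After move 7 (0->2):
Peg 0: [4]
Peg 1: [2]
Peg 2: [3, 1]

After move 8 (1->0):
Peg 0: [4, 2]
Peg 1: []
Peg 2: [3, 1]

After move 9 (0->2):
Peg 0: [4, 2]
Peg 1: []
Peg 2: [3, 1]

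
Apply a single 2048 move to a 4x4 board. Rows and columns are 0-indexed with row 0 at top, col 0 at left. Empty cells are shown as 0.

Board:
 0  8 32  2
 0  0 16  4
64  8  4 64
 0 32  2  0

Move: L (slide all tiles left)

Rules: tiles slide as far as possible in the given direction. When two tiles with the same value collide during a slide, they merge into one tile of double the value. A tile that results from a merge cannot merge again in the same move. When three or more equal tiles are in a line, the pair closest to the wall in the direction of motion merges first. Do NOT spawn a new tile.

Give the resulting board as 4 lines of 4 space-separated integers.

Slide left:
row 0: [0, 8, 32, 2] -> [8, 32, 2, 0]
row 1: [0, 0, 16, 4] -> [16, 4, 0, 0]
row 2: [64, 8, 4, 64] -> [64, 8, 4, 64]
row 3: [0, 32, 2, 0] -> [32, 2, 0, 0]

Answer:  8 32  2  0
16  4  0  0
64  8  4 64
32  2  0  0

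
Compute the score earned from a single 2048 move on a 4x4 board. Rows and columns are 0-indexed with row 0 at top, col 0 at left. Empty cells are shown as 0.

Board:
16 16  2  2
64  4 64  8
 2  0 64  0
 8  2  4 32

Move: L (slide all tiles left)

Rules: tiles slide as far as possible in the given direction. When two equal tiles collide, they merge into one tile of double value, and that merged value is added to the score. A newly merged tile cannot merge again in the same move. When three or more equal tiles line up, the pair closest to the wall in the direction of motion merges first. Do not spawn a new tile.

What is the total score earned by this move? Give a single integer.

Slide left:
row 0: [16, 16, 2, 2] -> [32, 4, 0, 0]  score +36 (running 36)
row 1: [64, 4, 64, 8] -> [64, 4, 64, 8]  score +0 (running 36)
row 2: [2, 0, 64, 0] -> [2, 64, 0, 0]  score +0 (running 36)
row 3: [8, 2, 4, 32] -> [8, 2, 4, 32]  score +0 (running 36)
Board after move:
32  4  0  0
64  4 64  8
 2 64  0  0
 8  2  4 32

Answer: 36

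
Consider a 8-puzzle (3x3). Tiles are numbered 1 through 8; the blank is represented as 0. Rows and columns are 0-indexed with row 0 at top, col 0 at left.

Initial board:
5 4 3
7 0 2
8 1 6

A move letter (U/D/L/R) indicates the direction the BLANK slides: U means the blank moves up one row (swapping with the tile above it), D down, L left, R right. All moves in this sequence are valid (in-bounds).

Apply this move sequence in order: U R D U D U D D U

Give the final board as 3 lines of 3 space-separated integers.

Answer: 5 3 2
7 4 0
8 1 6

Derivation:
After move 1 (U):
5 0 3
7 4 2
8 1 6

After move 2 (R):
5 3 0
7 4 2
8 1 6

After move 3 (D):
5 3 2
7 4 0
8 1 6

After move 4 (U):
5 3 0
7 4 2
8 1 6

After move 5 (D):
5 3 2
7 4 0
8 1 6

After move 6 (U):
5 3 0
7 4 2
8 1 6

After move 7 (D):
5 3 2
7 4 0
8 1 6

After move 8 (D):
5 3 2
7 4 6
8 1 0

After move 9 (U):
5 3 2
7 4 0
8 1 6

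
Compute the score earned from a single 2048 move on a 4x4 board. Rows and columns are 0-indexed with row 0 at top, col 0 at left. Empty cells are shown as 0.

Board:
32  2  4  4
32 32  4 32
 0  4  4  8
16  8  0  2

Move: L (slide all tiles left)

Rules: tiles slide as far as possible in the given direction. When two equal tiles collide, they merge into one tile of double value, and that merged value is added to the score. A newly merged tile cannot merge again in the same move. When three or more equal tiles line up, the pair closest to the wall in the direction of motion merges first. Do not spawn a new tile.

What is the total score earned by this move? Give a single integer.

Slide left:
row 0: [32, 2, 4, 4] -> [32, 2, 8, 0]  score +8 (running 8)
row 1: [32, 32, 4, 32] -> [64, 4, 32, 0]  score +64 (running 72)
row 2: [0, 4, 4, 8] -> [8, 8, 0, 0]  score +8 (running 80)
row 3: [16, 8, 0, 2] -> [16, 8, 2, 0]  score +0 (running 80)
Board after move:
32  2  8  0
64  4 32  0
 8  8  0  0
16  8  2  0

Answer: 80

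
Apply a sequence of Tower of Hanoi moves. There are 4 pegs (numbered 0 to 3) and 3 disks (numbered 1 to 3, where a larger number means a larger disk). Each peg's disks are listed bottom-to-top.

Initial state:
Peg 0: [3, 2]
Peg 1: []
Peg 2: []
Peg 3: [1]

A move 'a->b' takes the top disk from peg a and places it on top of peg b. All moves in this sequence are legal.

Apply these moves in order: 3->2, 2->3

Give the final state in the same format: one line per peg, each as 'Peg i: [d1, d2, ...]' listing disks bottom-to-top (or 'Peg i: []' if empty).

Answer: Peg 0: [3, 2]
Peg 1: []
Peg 2: []
Peg 3: [1]

Derivation:
After move 1 (3->2):
Peg 0: [3, 2]
Peg 1: []
Peg 2: [1]
Peg 3: []

After move 2 (2->3):
Peg 0: [3, 2]
Peg 1: []
Peg 2: []
Peg 3: [1]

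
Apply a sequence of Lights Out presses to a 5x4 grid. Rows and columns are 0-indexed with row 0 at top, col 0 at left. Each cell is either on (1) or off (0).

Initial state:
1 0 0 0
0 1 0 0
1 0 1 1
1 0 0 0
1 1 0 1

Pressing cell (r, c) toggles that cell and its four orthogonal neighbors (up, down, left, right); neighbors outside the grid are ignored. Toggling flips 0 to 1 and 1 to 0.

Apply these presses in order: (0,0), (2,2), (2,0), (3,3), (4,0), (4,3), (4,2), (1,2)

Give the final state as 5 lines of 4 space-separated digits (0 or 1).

After press 1 at (0,0):
0 1 0 0
1 1 0 0
1 0 1 1
1 0 0 0
1 1 0 1

After press 2 at (2,2):
0 1 0 0
1 1 1 0
1 1 0 0
1 0 1 0
1 1 0 1

After press 3 at (2,0):
0 1 0 0
0 1 1 0
0 0 0 0
0 0 1 0
1 1 0 1

After press 4 at (3,3):
0 1 0 0
0 1 1 0
0 0 0 1
0 0 0 1
1 1 0 0

After press 5 at (4,0):
0 1 0 0
0 1 1 0
0 0 0 1
1 0 0 1
0 0 0 0

After press 6 at (4,3):
0 1 0 0
0 1 1 0
0 0 0 1
1 0 0 0
0 0 1 1

After press 7 at (4,2):
0 1 0 0
0 1 1 0
0 0 0 1
1 0 1 0
0 1 0 0

After press 8 at (1,2):
0 1 1 0
0 0 0 1
0 0 1 1
1 0 1 0
0 1 0 0

Answer: 0 1 1 0
0 0 0 1
0 0 1 1
1 0 1 0
0 1 0 0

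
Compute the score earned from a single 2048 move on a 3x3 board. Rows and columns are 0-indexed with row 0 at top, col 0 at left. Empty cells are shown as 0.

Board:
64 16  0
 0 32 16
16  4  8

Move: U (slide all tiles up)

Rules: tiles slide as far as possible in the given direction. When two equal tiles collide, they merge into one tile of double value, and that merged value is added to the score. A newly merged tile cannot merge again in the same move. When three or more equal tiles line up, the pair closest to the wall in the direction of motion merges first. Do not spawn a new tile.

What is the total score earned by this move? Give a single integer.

Answer: 0

Derivation:
Slide up:
col 0: [64, 0, 16] -> [64, 16, 0]  score +0 (running 0)
col 1: [16, 32, 4] -> [16, 32, 4]  score +0 (running 0)
col 2: [0, 16, 8] -> [16, 8, 0]  score +0 (running 0)
Board after move:
64 16 16
16 32  8
 0  4  0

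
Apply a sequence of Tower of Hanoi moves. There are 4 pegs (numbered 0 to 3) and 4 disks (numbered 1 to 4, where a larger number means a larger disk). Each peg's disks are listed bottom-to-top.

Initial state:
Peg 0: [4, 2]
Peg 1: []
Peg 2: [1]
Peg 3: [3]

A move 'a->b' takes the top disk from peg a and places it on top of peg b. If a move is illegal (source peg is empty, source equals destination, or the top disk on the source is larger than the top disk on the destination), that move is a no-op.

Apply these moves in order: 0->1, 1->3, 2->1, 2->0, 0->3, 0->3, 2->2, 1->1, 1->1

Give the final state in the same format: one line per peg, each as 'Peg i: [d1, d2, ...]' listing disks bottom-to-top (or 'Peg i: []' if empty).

After move 1 (0->1):
Peg 0: [4]
Peg 1: [2]
Peg 2: [1]
Peg 3: [3]

After move 2 (1->3):
Peg 0: [4]
Peg 1: []
Peg 2: [1]
Peg 3: [3, 2]

After move 3 (2->1):
Peg 0: [4]
Peg 1: [1]
Peg 2: []
Peg 3: [3, 2]

After move 4 (2->0):
Peg 0: [4]
Peg 1: [1]
Peg 2: []
Peg 3: [3, 2]

After move 5 (0->3):
Peg 0: [4]
Peg 1: [1]
Peg 2: []
Peg 3: [3, 2]

After move 6 (0->3):
Peg 0: [4]
Peg 1: [1]
Peg 2: []
Peg 3: [3, 2]

After move 7 (2->2):
Peg 0: [4]
Peg 1: [1]
Peg 2: []
Peg 3: [3, 2]

After move 8 (1->1):
Peg 0: [4]
Peg 1: [1]
Peg 2: []
Peg 3: [3, 2]

After move 9 (1->1):
Peg 0: [4]
Peg 1: [1]
Peg 2: []
Peg 3: [3, 2]

Answer: Peg 0: [4]
Peg 1: [1]
Peg 2: []
Peg 3: [3, 2]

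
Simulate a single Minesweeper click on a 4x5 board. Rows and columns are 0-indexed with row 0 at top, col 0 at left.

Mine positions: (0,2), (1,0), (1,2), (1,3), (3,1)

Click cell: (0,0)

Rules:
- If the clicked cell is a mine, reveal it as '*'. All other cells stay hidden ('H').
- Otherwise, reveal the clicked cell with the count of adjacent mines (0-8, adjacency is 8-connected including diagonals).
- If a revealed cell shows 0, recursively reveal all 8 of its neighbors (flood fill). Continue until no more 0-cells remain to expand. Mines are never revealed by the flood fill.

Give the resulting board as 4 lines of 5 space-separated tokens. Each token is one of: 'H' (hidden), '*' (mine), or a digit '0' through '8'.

1 H H H H
H H H H H
H H H H H
H H H H H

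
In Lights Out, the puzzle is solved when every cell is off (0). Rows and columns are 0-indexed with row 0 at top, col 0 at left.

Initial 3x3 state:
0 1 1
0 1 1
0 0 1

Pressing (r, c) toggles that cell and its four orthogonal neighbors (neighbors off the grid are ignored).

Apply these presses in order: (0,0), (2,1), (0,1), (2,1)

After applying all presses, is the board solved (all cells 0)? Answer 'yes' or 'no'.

Answer: no

Derivation:
After press 1 at (0,0):
1 0 1
1 1 1
0 0 1

After press 2 at (2,1):
1 0 1
1 0 1
1 1 0

After press 3 at (0,1):
0 1 0
1 1 1
1 1 0

After press 4 at (2,1):
0 1 0
1 0 1
0 0 1

Lights still on: 4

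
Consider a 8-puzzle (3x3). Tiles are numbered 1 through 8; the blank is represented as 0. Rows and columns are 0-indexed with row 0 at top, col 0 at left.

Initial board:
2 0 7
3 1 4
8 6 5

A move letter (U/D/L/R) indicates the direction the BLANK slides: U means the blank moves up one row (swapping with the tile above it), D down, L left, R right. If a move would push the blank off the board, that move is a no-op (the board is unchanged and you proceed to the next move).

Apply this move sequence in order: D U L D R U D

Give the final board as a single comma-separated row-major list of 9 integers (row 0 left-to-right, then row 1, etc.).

After move 1 (D):
2 1 7
3 0 4
8 6 5

After move 2 (U):
2 0 7
3 1 4
8 6 5

After move 3 (L):
0 2 7
3 1 4
8 6 5

After move 4 (D):
3 2 7
0 1 4
8 6 5

After move 5 (R):
3 2 7
1 0 4
8 6 5

After move 6 (U):
3 0 7
1 2 4
8 6 5

After move 7 (D):
3 2 7
1 0 4
8 6 5

Answer: 3, 2, 7, 1, 0, 4, 8, 6, 5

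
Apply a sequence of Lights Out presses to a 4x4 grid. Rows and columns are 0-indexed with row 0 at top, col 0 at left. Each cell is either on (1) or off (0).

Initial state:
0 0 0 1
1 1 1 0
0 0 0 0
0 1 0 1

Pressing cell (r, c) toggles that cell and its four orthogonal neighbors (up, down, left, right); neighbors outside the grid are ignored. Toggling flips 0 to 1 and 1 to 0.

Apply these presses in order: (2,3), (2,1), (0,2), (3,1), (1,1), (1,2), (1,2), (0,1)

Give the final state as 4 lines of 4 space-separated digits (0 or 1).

Answer: 1 1 0 0
0 0 1 1
1 1 0 1
1 1 1 0

Derivation:
After press 1 at (2,3):
0 0 0 1
1 1 1 1
0 0 1 1
0 1 0 0

After press 2 at (2,1):
0 0 0 1
1 0 1 1
1 1 0 1
0 0 0 0

After press 3 at (0,2):
0 1 1 0
1 0 0 1
1 1 0 1
0 0 0 0

After press 4 at (3,1):
0 1 1 0
1 0 0 1
1 0 0 1
1 1 1 0

After press 5 at (1,1):
0 0 1 0
0 1 1 1
1 1 0 1
1 1 1 0

After press 6 at (1,2):
0 0 0 0
0 0 0 0
1 1 1 1
1 1 1 0

After press 7 at (1,2):
0 0 1 0
0 1 1 1
1 1 0 1
1 1 1 0

After press 8 at (0,1):
1 1 0 0
0 0 1 1
1 1 0 1
1 1 1 0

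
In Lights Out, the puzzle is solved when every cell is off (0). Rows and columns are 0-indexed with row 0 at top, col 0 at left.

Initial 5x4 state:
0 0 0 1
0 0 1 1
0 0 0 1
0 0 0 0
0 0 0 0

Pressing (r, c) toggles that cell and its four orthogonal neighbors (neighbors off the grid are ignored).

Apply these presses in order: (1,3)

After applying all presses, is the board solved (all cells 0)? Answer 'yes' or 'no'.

After press 1 at (1,3):
0 0 0 0
0 0 0 0
0 0 0 0
0 0 0 0
0 0 0 0

Lights still on: 0

Answer: yes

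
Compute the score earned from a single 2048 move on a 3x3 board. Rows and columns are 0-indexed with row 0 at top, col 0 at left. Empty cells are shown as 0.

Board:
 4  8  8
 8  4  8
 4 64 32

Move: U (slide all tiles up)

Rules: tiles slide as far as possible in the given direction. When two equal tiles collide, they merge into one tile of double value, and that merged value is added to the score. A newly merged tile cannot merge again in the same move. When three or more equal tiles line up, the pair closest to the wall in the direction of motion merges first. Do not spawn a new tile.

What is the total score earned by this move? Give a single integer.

Answer: 16

Derivation:
Slide up:
col 0: [4, 8, 4] -> [4, 8, 4]  score +0 (running 0)
col 1: [8, 4, 64] -> [8, 4, 64]  score +0 (running 0)
col 2: [8, 8, 32] -> [16, 32, 0]  score +16 (running 16)
Board after move:
 4  8 16
 8  4 32
 4 64  0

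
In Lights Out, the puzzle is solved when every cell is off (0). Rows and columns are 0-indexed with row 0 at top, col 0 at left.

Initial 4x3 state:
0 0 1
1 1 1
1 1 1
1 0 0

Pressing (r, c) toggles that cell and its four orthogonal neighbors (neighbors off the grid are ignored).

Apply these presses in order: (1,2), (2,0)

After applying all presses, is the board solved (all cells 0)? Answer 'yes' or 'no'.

Answer: yes

Derivation:
After press 1 at (1,2):
0 0 0
1 0 0
1 1 0
1 0 0

After press 2 at (2,0):
0 0 0
0 0 0
0 0 0
0 0 0

Lights still on: 0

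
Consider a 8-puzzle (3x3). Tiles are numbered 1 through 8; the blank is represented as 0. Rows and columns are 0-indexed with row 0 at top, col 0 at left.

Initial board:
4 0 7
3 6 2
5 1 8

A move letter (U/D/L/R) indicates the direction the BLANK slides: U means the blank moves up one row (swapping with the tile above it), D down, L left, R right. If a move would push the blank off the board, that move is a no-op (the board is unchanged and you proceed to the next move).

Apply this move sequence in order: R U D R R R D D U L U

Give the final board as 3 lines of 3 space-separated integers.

After move 1 (R):
4 7 0
3 6 2
5 1 8

After move 2 (U):
4 7 0
3 6 2
5 1 8

After move 3 (D):
4 7 2
3 6 0
5 1 8

After move 4 (R):
4 7 2
3 6 0
5 1 8

After move 5 (R):
4 7 2
3 6 0
5 1 8

After move 6 (R):
4 7 2
3 6 0
5 1 8

After move 7 (D):
4 7 2
3 6 8
5 1 0

After move 8 (D):
4 7 2
3 6 8
5 1 0

After move 9 (U):
4 7 2
3 6 0
5 1 8

After move 10 (L):
4 7 2
3 0 6
5 1 8

After move 11 (U):
4 0 2
3 7 6
5 1 8

Answer: 4 0 2
3 7 6
5 1 8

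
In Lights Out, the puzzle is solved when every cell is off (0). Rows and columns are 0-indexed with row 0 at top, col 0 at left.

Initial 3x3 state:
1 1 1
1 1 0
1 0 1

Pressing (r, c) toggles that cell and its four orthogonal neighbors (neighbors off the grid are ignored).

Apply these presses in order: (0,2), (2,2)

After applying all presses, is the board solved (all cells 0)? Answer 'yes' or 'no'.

Answer: no

Derivation:
After press 1 at (0,2):
1 0 0
1 1 1
1 0 1

After press 2 at (2,2):
1 0 0
1 1 0
1 1 0

Lights still on: 5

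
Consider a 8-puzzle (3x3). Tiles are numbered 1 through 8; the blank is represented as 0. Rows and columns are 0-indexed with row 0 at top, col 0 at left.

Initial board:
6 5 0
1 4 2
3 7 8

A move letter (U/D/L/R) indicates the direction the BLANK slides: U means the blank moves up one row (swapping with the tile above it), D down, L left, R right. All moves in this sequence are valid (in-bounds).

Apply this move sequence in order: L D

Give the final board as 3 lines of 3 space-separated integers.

After move 1 (L):
6 0 5
1 4 2
3 7 8

After move 2 (D):
6 4 5
1 0 2
3 7 8

Answer: 6 4 5
1 0 2
3 7 8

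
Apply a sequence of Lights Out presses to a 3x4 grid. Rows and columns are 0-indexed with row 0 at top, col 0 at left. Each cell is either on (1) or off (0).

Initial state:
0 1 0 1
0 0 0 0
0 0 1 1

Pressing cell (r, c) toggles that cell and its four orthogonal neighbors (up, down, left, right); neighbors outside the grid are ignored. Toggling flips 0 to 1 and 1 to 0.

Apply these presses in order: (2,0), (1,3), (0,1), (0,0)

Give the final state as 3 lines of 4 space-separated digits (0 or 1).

Answer: 0 1 1 0
0 1 1 1
1 1 1 0

Derivation:
After press 1 at (2,0):
0 1 0 1
1 0 0 0
1 1 1 1

After press 2 at (1,3):
0 1 0 0
1 0 1 1
1 1 1 0

After press 3 at (0,1):
1 0 1 0
1 1 1 1
1 1 1 0

After press 4 at (0,0):
0 1 1 0
0 1 1 1
1 1 1 0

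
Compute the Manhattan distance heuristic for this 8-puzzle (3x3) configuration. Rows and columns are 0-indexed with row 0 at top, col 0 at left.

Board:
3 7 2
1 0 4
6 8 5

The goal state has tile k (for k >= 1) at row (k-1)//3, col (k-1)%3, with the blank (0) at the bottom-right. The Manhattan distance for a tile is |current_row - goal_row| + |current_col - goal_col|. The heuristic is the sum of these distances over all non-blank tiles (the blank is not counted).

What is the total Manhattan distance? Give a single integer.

Answer: 14

Derivation:
Tile 3: (0,0)->(0,2) = 2
Tile 7: (0,1)->(2,0) = 3
Tile 2: (0,2)->(0,1) = 1
Tile 1: (1,0)->(0,0) = 1
Tile 4: (1,2)->(1,0) = 2
Tile 6: (2,0)->(1,2) = 3
Tile 8: (2,1)->(2,1) = 0
Tile 5: (2,2)->(1,1) = 2
Sum: 2 + 3 + 1 + 1 + 2 + 3 + 0 + 2 = 14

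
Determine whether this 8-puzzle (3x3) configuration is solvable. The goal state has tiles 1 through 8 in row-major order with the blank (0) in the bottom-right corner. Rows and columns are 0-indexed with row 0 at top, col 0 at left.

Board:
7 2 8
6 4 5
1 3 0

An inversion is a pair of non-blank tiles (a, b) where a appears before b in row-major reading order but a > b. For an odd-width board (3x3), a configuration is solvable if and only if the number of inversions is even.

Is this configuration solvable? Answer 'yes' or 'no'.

Inversions (pairs i<j in row-major order where tile[i] > tile[j] > 0): 20
20 is even, so the puzzle is solvable.

Answer: yes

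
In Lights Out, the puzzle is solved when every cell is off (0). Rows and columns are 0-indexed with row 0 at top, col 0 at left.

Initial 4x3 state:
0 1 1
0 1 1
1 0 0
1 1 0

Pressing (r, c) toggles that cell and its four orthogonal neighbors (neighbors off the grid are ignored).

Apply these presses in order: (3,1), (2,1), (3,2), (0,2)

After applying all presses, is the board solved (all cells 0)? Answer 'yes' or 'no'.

Answer: yes

Derivation:
After press 1 at (3,1):
0 1 1
0 1 1
1 1 0
0 0 1

After press 2 at (2,1):
0 1 1
0 0 1
0 0 1
0 1 1

After press 3 at (3,2):
0 1 1
0 0 1
0 0 0
0 0 0

After press 4 at (0,2):
0 0 0
0 0 0
0 0 0
0 0 0

Lights still on: 0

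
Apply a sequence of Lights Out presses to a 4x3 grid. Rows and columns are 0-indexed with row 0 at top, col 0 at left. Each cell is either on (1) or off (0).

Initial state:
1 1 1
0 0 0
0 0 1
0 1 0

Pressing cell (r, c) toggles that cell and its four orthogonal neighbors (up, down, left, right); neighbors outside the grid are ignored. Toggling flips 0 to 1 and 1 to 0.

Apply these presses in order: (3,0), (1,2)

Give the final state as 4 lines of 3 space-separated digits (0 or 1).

Answer: 1 1 0
0 1 1
1 0 0
1 0 0

Derivation:
After press 1 at (3,0):
1 1 1
0 0 0
1 0 1
1 0 0

After press 2 at (1,2):
1 1 0
0 1 1
1 0 0
1 0 0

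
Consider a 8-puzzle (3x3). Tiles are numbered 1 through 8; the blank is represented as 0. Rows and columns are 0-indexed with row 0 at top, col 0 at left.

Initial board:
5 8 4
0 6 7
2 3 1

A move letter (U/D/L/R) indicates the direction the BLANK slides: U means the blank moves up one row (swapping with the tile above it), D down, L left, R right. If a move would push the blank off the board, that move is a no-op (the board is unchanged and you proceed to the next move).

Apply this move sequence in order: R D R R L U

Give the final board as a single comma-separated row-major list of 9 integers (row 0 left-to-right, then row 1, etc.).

After move 1 (R):
5 8 4
6 0 7
2 3 1

After move 2 (D):
5 8 4
6 3 7
2 0 1

After move 3 (R):
5 8 4
6 3 7
2 1 0

After move 4 (R):
5 8 4
6 3 7
2 1 0

After move 5 (L):
5 8 4
6 3 7
2 0 1

After move 6 (U):
5 8 4
6 0 7
2 3 1

Answer: 5, 8, 4, 6, 0, 7, 2, 3, 1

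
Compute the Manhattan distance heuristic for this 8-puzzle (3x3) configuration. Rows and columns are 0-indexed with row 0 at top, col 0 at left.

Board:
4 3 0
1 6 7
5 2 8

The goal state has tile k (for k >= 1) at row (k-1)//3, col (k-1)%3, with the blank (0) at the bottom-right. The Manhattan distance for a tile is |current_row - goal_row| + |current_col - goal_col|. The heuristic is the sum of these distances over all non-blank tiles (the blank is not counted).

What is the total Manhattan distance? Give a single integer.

Answer: 12

Derivation:
Tile 4: (0,0)->(1,0) = 1
Tile 3: (0,1)->(0,2) = 1
Tile 1: (1,0)->(0,0) = 1
Tile 6: (1,1)->(1,2) = 1
Tile 7: (1,2)->(2,0) = 3
Tile 5: (2,0)->(1,1) = 2
Tile 2: (2,1)->(0,1) = 2
Tile 8: (2,2)->(2,1) = 1
Sum: 1 + 1 + 1 + 1 + 3 + 2 + 2 + 1 = 12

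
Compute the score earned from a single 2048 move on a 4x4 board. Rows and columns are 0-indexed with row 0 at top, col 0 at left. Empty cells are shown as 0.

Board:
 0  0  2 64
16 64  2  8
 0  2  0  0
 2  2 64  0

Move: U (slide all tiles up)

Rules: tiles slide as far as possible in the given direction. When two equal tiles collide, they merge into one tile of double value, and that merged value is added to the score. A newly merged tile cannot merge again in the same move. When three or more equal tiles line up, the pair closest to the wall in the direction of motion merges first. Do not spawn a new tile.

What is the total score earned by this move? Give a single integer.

Slide up:
col 0: [0, 16, 0, 2] -> [16, 2, 0, 0]  score +0 (running 0)
col 1: [0, 64, 2, 2] -> [64, 4, 0, 0]  score +4 (running 4)
col 2: [2, 2, 0, 64] -> [4, 64, 0, 0]  score +4 (running 8)
col 3: [64, 8, 0, 0] -> [64, 8, 0, 0]  score +0 (running 8)
Board after move:
16 64  4 64
 2  4 64  8
 0  0  0  0
 0  0  0  0

Answer: 8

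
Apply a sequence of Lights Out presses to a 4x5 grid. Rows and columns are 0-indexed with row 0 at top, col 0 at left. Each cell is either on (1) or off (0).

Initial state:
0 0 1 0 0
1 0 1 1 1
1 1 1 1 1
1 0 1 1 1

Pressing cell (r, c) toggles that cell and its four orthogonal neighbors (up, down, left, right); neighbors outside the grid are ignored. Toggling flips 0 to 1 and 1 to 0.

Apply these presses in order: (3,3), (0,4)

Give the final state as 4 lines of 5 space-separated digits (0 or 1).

After press 1 at (3,3):
0 0 1 0 0
1 0 1 1 1
1 1 1 0 1
1 0 0 0 0

After press 2 at (0,4):
0 0 1 1 1
1 0 1 1 0
1 1 1 0 1
1 0 0 0 0

Answer: 0 0 1 1 1
1 0 1 1 0
1 1 1 0 1
1 0 0 0 0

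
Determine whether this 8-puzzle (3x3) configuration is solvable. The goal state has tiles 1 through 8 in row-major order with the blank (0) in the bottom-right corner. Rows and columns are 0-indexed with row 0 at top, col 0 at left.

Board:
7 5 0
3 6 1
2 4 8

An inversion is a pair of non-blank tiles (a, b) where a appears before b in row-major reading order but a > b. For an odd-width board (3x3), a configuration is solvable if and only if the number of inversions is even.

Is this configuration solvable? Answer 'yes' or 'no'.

Answer: no

Derivation:
Inversions (pairs i<j in row-major order where tile[i] > tile[j] > 0): 15
15 is odd, so the puzzle is not solvable.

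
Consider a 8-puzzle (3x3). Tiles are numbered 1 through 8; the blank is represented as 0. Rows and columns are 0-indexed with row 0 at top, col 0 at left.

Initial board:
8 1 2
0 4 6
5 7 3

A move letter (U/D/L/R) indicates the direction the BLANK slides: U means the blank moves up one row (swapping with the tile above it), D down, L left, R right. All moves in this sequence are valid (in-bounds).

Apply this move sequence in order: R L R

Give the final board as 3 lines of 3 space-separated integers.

After move 1 (R):
8 1 2
4 0 6
5 7 3

After move 2 (L):
8 1 2
0 4 6
5 7 3

After move 3 (R):
8 1 2
4 0 6
5 7 3

Answer: 8 1 2
4 0 6
5 7 3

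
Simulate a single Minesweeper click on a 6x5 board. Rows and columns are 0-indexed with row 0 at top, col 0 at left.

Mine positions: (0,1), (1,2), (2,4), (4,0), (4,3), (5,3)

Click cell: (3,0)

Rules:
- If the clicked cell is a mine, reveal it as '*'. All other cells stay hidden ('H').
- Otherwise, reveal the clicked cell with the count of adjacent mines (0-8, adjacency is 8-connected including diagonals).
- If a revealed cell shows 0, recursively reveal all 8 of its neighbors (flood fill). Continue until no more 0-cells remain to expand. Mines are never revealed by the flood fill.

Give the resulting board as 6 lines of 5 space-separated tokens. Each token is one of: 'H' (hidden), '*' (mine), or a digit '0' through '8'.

H H H H H
H H H H H
H H H H H
1 H H H H
H H H H H
H H H H H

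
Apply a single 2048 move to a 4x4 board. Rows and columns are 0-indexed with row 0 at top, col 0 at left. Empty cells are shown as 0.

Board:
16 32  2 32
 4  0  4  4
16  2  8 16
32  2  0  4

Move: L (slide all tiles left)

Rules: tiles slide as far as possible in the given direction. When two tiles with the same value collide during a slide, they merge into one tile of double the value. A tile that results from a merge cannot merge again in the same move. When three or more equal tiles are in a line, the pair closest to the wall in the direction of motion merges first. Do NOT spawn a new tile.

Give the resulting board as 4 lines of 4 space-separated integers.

Answer: 16 32  2 32
 8  4  0  0
16  2  8 16
32  2  4  0

Derivation:
Slide left:
row 0: [16, 32, 2, 32] -> [16, 32, 2, 32]
row 1: [4, 0, 4, 4] -> [8, 4, 0, 0]
row 2: [16, 2, 8, 16] -> [16, 2, 8, 16]
row 3: [32, 2, 0, 4] -> [32, 2, 4, 0]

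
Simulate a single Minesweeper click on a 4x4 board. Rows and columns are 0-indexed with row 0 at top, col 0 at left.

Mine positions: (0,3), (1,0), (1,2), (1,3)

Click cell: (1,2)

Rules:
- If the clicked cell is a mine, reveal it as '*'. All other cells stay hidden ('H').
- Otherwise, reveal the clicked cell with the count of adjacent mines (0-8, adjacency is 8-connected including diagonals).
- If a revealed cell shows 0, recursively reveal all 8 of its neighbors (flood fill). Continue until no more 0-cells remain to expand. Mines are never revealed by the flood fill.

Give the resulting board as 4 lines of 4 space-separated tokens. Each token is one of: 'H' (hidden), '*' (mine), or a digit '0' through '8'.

H H H H
H H * H
H H H H
H H H H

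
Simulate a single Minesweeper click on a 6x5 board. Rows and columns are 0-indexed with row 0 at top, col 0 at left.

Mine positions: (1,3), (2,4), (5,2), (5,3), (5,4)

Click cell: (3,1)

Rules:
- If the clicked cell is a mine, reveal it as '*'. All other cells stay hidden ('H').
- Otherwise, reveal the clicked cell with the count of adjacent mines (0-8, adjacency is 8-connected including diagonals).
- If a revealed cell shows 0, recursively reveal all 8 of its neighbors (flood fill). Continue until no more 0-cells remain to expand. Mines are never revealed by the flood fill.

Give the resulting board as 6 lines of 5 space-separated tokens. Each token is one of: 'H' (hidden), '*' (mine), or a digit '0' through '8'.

0 0 1 H H
0 0 1 H H
0 0 1 2 H
0 0 0 1 H
0 1 2 3 H
0 1 H H H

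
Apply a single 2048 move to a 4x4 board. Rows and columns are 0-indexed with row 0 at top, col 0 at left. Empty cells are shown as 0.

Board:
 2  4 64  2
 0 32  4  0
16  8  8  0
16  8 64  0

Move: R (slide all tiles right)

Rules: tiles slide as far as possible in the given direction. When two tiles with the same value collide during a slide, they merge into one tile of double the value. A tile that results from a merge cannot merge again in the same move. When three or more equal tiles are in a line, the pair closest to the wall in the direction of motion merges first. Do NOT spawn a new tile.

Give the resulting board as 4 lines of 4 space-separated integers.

Slide right:
row 0: [2, 4, 64, 2] -> [2, 4, 64, 2]
row 1: [0, 32, 4, 0] -> [0, 0, 32, 4]
row 2: [16, 8, 8, 0] -> [0, 0, 16, 16]
row 3: [16, 8, 64, 0] -> [0, 16, 8, 64]

Answer:  2  4 64  2
 0  0 32  4
 0  0 16 16
 0 16  8 64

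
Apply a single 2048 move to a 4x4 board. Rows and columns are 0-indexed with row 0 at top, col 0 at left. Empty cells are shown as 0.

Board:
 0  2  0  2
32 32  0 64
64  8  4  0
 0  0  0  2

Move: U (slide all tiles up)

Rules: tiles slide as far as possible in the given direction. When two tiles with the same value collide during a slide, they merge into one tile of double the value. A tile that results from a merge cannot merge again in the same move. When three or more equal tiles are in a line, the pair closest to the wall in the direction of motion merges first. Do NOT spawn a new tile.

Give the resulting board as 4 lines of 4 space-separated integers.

Answer: 32  2  4  2
64 32  0 64
 0  8  0  2
 0  0  0  0

Derivation:
Slide up:
col 0: [0, 32, 64, 0] -> [32, 64, 0, 0]
col 1: [2, 32, 8, 0] -> [2, 32, 8, 0]
col 2: [0, 0, 4, 0] -> [4, 0, 0, 0]
col 3: [2, 64, 0, 2] -> [2, 64, 2, 0]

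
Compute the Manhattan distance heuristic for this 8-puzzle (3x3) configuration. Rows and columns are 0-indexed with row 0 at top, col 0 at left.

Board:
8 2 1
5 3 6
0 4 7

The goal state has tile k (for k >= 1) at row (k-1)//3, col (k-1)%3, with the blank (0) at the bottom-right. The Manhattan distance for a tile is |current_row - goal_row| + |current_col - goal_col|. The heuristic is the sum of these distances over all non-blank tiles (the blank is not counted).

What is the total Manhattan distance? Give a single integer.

Tile 8: (0,0)->(2,1) = 3
Tile 2: (0,1)->(0,1) = 0
Tile 1: (0,2)->(0,0) = 2
Tile 5: (1,0)->(1,1) = 1
Tile 3: (1,1)->(0,2) = 2
Tile 6: (1,2)->(1,2) = 0
Tile 4: (2,1)->(1,0) = 2
Tile 7: (2,2)->(2,0) = 2
Sum: 3 + 0 + 2 + 1 + 2 + 0 + 2 + 2 = 12

Answer: 12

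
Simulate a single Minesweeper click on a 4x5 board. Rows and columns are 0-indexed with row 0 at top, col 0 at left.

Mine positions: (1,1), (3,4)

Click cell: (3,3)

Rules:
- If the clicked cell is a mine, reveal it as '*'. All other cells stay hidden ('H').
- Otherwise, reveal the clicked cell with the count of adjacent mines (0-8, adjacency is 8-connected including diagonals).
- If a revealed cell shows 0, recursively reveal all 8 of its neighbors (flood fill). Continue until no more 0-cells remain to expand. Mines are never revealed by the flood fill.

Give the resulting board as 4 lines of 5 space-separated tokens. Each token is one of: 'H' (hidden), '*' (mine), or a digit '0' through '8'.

H H H H H
H H H H H
H H H H H
H H H 1 H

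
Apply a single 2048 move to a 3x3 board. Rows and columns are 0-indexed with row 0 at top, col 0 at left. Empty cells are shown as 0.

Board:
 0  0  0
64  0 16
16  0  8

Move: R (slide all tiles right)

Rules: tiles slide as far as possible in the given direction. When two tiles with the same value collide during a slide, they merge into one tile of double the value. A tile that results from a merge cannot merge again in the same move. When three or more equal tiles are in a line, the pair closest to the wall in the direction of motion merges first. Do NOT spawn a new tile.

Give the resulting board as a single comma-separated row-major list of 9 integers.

Answer: 0, 0, 0, 0, 64, 16, 0, 16, 8

Derivation:
Slide right:
row 0: [0, 0, 0] -> [0, 0, 0]
row 1: [64, 0, 16] -> [0, 64, 16]
row 2: [16, 0, 8] -> [0, 16, 8]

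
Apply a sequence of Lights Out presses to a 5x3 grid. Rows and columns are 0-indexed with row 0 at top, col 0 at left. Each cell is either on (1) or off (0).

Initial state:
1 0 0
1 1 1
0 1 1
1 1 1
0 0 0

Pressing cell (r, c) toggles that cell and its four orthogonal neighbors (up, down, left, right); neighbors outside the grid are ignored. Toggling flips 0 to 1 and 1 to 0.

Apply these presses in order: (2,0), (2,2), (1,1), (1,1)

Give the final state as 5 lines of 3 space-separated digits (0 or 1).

Answer: 1 0 0
0 1 0
1 1 0
0 1 0
0 0 0

Derivation:
After press 1 at (2,0):
1 0 0
0 1 1
1 0 1
0 1 1
0 0 0

After press 2 at (2,2):
1 0 0
0 1 0
1 1 0
0 1 0
0 0 0

After press 3 at (1,1):
1 1 0
1 0 1
1 0 0
0 1 0
0 0 0

After press 4 at (1,1):
1 0 0
0 1 0
1 1 0
0 1 0
0 0 0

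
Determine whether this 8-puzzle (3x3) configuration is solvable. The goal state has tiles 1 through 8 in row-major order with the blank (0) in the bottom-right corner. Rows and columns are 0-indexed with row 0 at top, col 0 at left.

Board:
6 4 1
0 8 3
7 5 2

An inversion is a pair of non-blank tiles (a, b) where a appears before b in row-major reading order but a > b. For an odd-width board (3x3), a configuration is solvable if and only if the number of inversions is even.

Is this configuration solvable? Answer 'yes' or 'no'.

Inversions (pairs i<j in row-major order where tile[i] > tile[j] > 0): 16
16 is even, so the puzzle is solvable.

Answer: yes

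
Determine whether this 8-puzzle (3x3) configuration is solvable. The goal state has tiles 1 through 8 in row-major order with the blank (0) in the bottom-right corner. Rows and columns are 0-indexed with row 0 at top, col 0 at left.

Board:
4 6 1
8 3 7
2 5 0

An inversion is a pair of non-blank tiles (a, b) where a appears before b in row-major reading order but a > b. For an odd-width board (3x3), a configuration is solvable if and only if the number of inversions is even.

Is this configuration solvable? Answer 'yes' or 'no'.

Inversions (pairs i<j in row-major order where tile[i] > tile[j] > 0): 14
14 is even, so the puzzle is solvable.

Answer: yes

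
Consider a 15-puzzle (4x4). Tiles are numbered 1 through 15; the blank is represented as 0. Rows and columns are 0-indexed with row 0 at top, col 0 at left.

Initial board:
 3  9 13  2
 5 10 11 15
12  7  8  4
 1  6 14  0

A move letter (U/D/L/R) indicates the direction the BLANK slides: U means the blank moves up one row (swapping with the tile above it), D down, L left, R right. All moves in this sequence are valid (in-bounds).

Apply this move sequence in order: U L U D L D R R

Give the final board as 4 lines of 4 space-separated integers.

After move 1 (U):
 3  9 13  2
 5 10 11 15
12  7  8  0
 1  6 14  4

After move 2 (L):
 3  9 13  2
 5 10 11 15
12  7  0  8
 1  6 14  4

After move 3 (U):
 3  9 13  2
 5 10  0 15
12  7 11  8
 1  6 14  4

After move 4 (D):
 3  9 13  2
 5 10 11 15
12  7  0  8
 1  6 14  4

After move 5 (L):
 3  9 13  2
 5 10 11 15
12  0  7  8
 1  6 14  4

After move 6 (D):
 3  9 13  2
 5 10 11 15
12  6  7  8
 1  0 14  4

After move 7 (R):
 3  9 13  2
 5 10 11 15
12  6  7  8
 1 14  0  4

After move 8 (R):
 3  9 13  2
 5 10 11 15
12  6  7  8
 1 14  4  0

Answer:  3  9 13  2
 5 10 11 15
12  6  7  8
 1 14  4  0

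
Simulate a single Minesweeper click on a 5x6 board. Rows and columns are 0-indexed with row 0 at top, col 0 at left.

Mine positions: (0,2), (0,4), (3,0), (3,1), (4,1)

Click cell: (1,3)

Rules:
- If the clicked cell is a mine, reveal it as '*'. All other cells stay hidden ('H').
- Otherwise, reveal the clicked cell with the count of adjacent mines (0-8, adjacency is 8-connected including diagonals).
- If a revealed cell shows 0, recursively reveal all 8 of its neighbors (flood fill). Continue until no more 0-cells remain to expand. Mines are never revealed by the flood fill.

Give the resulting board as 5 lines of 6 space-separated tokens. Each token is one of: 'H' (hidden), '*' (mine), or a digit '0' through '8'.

H H H H H H
H H H 2 H H
H H H H H H
H H H H H H
H H H H H H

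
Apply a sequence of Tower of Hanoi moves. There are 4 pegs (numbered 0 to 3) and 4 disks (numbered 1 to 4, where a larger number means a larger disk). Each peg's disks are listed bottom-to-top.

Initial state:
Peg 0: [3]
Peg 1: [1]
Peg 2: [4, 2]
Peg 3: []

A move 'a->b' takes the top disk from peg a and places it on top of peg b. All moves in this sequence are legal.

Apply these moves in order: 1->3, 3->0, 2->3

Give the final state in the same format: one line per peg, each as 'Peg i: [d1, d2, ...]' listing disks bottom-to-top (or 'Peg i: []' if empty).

Answer: Peg 0: [3, 1]
Peg 1: []
Peg 2: [4]
Peg 3: [2]

Derivation:
After move 1 (1->3):
Peg 0: [3]
Peg 1: []
Peg 2: [4, 2]
Peg 3: [1]

After move 2 (3->0):
Peg 0: [3, 1]
Peg 1: []
Peg 2: [4, 2]
Peg 3: []

After move 3 (2->3):
Peg 0: [3, 1]
Peg 1: []
Peg 2: [4]
Peg 3: [2]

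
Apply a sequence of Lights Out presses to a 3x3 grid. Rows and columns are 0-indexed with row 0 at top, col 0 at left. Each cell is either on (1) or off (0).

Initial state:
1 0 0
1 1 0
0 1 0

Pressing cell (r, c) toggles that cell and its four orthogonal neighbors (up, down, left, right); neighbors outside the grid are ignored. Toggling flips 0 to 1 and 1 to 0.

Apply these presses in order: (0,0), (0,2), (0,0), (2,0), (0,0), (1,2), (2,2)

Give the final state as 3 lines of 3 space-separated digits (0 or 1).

Answer: 0 0 0
1 0 1
1 1 0

Derivation:
After press 1 at (0,0):
0 1 0
0 1 0
0 1 0

After press 2 at (0,2):
0 0 1
0 1 1
0 1 0

After press 3 at (0,0):
1 1 1
1 1 1
0 1 0

After press 4 at (2,0):
1 1 1
0 1 1
1 0 0

After press 5 at (0,0):
0 0 1
1 1 1
1 0 0

After press 6 at (1,2):
0 0 0
1 0 0
1 0 1

After press 7 at (2,2):
0 0 0
1 0 1
1 1 0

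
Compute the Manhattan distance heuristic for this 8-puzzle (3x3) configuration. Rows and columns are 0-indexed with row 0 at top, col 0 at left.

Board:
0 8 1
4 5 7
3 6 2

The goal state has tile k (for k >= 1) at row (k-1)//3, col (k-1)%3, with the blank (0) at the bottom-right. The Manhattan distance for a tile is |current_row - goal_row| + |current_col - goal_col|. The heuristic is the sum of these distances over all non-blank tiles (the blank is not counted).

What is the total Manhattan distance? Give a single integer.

Tile 8: at (0,1), goal (2,1), distance |0-2|+|1-1| = 2
Tile 1: at (0,2), goal (0,0), distance |0-0|+|2-0| = 2
Tile 4: at (1,0), goal (1,0), distance |1-1|+|0-0| = 0
Tile 5: at (1,1), goal (1,1), distance |1-1|+|1-1| = 0
Tile 7: at (1,2), goal (2,0), distance |1-2|+|2-0| = 3
Tile 3: at (2,0), goal (0,2), distance |2-0|+|0-2| = 4
Tile 6: at (2,1), goal (1,2), distance |2-1|+|1-2| = 2
Tile 2: at (2,2), goal (0,1), distance |2-0|+|2-1| = 3
Sum: 2 + 2 + 0 + 0 + 3 + 4 + 2 + 3 = 16

Answer: 16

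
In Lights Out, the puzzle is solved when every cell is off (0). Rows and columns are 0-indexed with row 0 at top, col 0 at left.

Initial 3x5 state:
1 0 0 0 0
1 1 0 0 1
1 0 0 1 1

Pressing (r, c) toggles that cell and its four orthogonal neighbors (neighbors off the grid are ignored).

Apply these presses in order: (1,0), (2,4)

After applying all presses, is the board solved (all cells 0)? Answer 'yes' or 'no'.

Answer: yes

Derivation:
After press 1 at (1,0):
0 0 0 0 0
0 0 0 0 1
0 0 0 1 1

After press 2 at (2,4):
0 0 0 0 0
0 0 0 0 0
0 0 0 0 0

Lights still on: 0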